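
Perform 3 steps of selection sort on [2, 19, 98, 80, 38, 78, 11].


Initial: [2, 19, 98, 80, 38, 78, 11]
Step 1: min=2 at 0
  Swap: [2, 19, 98, 80, 38, 78, 11]
Step 2: min=11 at 6
  Swap: [2, 11, 98, 80, 38, 78, 19]
Step 3: min=19 at 6
  Swap: [2, 11, 19, 80, 38, 78, 98]

After 3 steps: [2, 11, 19, 80, 38, 78, 98]


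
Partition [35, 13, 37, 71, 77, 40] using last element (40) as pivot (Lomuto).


Pivot: 40
  35 <= 40: advance i (no swap)
  13 <= 40: advance i (no swap)
  37 <= 40: advance i (no swap)
Place pivot at 3: [35, 13, 37, 40, 77, 71]

Partitioned: [35, 13, 37, 40, 77, 71]


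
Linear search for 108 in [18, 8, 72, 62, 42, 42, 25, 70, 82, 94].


i=0: 18!=108
i=1: 8!=108
i=2: 72!=108
i=3: 62!=108
i=4: 42!=108
i=5: 42!=108
i=6: 25!=108
i=7: 70!=108
i=8: 82!=108
i=9: 94!=108

Not found, 10 comps


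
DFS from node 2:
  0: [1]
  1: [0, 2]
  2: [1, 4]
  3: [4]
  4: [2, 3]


Visit 2, push [4, 1]
Visit 1, push [0]
Visit 0, push []
Visit 4, push [3]
Visit 3, push []

DFS order: [2, 1, 0, 4, 3]


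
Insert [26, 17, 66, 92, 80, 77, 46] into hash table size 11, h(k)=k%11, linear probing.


Insert 26: h=4 -> slot 4
Insert 17: h=6 -> slot 6
Insert 66: h=0 -> slot 0
Insert 92: h=4, 1 probes -> slot 5
Insert 80: h=3 -> slot 3
Insert 77: h=0, 1 probes -> slot 1
Insert 46: h=2 -> slot 2

Table: [66, 77, 46, 80, 26, 92, 17, None, None, None, None]


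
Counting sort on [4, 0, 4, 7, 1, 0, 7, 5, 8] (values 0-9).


Input: [4, 0, 4, 7, 1, 0, 7, 5, 8]
Counts: [2, 1, 0, 0, 2, 1, 0, 2, 1, 0]

Sorted: [0, 0, 1, 4, 4, 5, 7, 7, 8]


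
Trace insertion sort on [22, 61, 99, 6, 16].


Initial: [22, 61, 99, 6, 16]
Insert 61: [22, 61, 99, 6, 16]
Insert 99: [22, 61, 99, 6, 16]
Insert 6: [6, 22, 61, 99, 16]
Insert 16: [6, 16, 22, 61, 99]

Sorted: [6, 16, 22, 61, 99]


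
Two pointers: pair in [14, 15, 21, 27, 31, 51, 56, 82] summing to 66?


lo=0(14)+hi=7(82)=96
lo=0(14)+hi=6(56)=70
lo=0(14)+hi=5(51)=65
lo=1(15)+hi=5(51)=66

Yes: 15+51=66


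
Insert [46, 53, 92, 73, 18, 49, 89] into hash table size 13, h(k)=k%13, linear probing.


Insert 46: h=7 -> slot 7
Insert 53: h=1 -> slot 1
Insert 92: h=1, 1 probes -> slot 2
Insert 73: h=8 -> slot 8
Insert 18: h=5 -> slot 5
Insert 49: h=10 -> slot 10
Insert 89: h=11 -> slot 11

Table: [None, 53, 92, None, None, 18, None, 46, 73, None, 49, 89, None]


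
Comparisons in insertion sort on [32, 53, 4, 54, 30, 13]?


Algorithm: insertion sort
Input: [32, 53, 4, 54, 30, 13]
Sorted: [4, 13, 30, 32, 53, 54]

13


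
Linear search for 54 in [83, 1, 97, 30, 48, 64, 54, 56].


i=0: 83!=54
i=1: 1!=54
i=2: 97!=54
i=3: 30!=54
i=4: 48!=54
i=5: 64!=54
i=6: 54==54 found!

Found at 6, 7 comps


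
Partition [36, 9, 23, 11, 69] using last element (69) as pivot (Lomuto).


Pivot: 69
  36 <= 69: advance i (no swap)
  9 <= 69: advance i (no swap)
  23 <= 69: advance i (no swap)
  11 <= 69: advance i (no swap)
Place pivot at 4: [36, 9, 23, 11, 69]

Partitioned: [36, 9, 23, 11, 69]


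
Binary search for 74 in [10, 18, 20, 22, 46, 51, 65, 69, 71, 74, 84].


Step 1: lo=0, hi=10, mid=5, val=51
Step 2: lo=6, hi=10, mid=8, val=71
Step 3: lo=9, hi=10, mid=9, val=74

Found at index 9


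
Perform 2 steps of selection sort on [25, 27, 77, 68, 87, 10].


Initial: [25, 27, 77, 68, 87, 10]
Step 1: min=10 at 5
  Swap: [10, 27, 77, 68, 87, 25]
Step 2: min=25 at 5
  Swap: [10, 25, 77, 68, 87, 27]

After 2 steps: [10, 25, 77, 68, 87, 27]


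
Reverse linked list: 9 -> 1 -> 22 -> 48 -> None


Step 1: curr=9, set curr.next=prev(None) | reversed so far: 9
Step 2: curr=1, set curr.next=prev(9) | reversed so far: 1 -> 9
Step 3: curr=22, set curr.next=prev(1) | reversed so far: 22 -> 1 -> 9
Step 4: curr=48, set curr.next=prev(22) | reversed so far: 48 -> 22 -> 1 -> 9

48 -> 22 -> 1 -> 9 -> None


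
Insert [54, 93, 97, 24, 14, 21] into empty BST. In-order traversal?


Insert 54: root
Insert 93: R from 54
Insert 97: R from 54 -> R from 93
Insert 24: L from 54
Insert 14: L from 54 -> L from 24
Insert 21: L from 54 -> L from 24 -> R from 14

In-order: [14, 21, 24, 54, 93, 97]


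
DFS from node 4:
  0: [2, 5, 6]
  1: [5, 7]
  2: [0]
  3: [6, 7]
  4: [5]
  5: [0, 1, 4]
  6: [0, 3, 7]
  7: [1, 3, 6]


Visit 4, push [5]
Visit 5, push [1, 0]
Visit 0, push [6, 2]
Visit 2, push []
Visit 6, push [7, 3]
Visit 3, push [7]
Visit 7, push [1]
Visit 1, push []

DFS order: [4, 5, 0, 2, 6, 3, 7, 1]


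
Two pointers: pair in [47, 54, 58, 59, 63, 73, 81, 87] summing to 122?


lo=0(47)+hi=7(87)=134
lo=0(47)+hi=6(81)=128
lo=0(47)+hi=5(73)=120
lo=1(54)+hi=5(73)=127
lo=1(54)+hi=4(63)=117
lo=2(58)+hi=4(63)=121
lo=3(59)+hi=4(63)=122

Yes: 59+63=122


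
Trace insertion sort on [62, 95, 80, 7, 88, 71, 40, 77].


Initial: [62, 95, 80, 7, 88, 71, 40, 77]
Insert 95: [62, 95, 80, 7, 88, 71, 40, 77]
Insert 80: [62, 80, 95, 7, 88, 71, 40, 77]
Insert 7: [7, 62, 80, 95, 88, 71, 40, 77]
Insert 88: [7, 62, 80, 88, 95, 71, 40, 77]
Insert 71: [7, 62, 71, 80, 88, 95, 40, 77]
Insert 40: [7, 40, 62, 71, 80, 88, 95, 77]
Insert 77: [7, 40, 62, 71, 77, 80, 88, 95]

Sorted: [7, 40, 62, 71, 77, 80, 88, 95]


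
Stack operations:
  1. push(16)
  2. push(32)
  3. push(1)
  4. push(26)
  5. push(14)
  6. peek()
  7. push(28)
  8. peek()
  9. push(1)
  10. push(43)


push(16) -> [16]
push(32) -> [16, 32]
push(1) -> [16, 32, 1]
push(26) -> [16, 32, 1, 26]
push(14) -> [16, 32, 1, 26, 14]
peek()->14
push(28) -> [16, 32, 1, 26, 14, 28]
peek()->28
push(1) -> [16, 32, 1, 26, 14, 28, 1]
push(43) -> [16, 32, 1, 26, 14, 28, 1, 43]

Final stack: [16, 32, 1, 26, 14, 28, 1, 43]


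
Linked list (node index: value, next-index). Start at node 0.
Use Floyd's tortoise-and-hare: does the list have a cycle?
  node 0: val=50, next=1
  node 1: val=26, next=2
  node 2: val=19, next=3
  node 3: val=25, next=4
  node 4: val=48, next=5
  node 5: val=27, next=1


Floyd's tortoise (slow, +1) and hare (fast, +2):
  init: slow=0, fast=0
  step 1: slow=1, fast=2
  step 2: slow=2, fast=4
  step 3: slow=3, fast=1
  step 4: slow=4, fast=3
  step 5: slow=5, fast=5
  slow == fast at node 5: cycle detected

Cycle: yes


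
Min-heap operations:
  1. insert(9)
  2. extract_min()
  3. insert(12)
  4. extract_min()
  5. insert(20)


insert(9) -> [9]
extract_min()->9, []
insert(12) -> [12]
extract_min()->12, []
insert(20) -> [20]

Final heap: [20]


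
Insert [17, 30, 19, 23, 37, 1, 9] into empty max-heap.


Insert 17: [17]
Insert 30: [30, 17]
Insert 19: [30, 17, 19]
Insert 23: [30, 23, 19, 17]
Insert 37: [37, 30, 19, 17, 23]
Insert 1: [37, 30, 19, 17, 23, 1]
Insert 9: [37, 30, 19, 17, 23, 1, 9]

Final heap: [37, 30, 19, 17, 23, 1, 9]


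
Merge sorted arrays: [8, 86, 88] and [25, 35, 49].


Take 8 from A
Take 25 from B
Take 35 from B
Take 49 from B

Merged: [8, 25, 35, 49, 86, 88]


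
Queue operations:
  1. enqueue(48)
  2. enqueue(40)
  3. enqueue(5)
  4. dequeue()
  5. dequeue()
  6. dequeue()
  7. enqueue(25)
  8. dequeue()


enqueue(48) -> [48]
enqueue(40) -> [48, 40]
enqueue(5) -> [48, 40, 5]
dequeue()->48, [40, 5]
dequeue()->40, [5]
dequeue()->5, []
enqueue(25) -> [25]
dequeue()->25, []

Final queue: []


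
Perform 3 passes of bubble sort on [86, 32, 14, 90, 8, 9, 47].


Initial: [86, 32, 14, 90, 8, 9, 47]
Pass 1: [32, 14, 86, 8, 9, 47, 90] (5 swaps)
Pass 2: [14, 32, 8, 9, 47, 86, 90] (4 swaps)
Pass 3: [14, 8, 9, 32, 47, 86, 90] (2 swaps)

After 3 passes: [14, 8, 9, 32, 47, 86, 90]


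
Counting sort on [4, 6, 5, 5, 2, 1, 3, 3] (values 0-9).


Input: [4, 6, 5, 5, 2, 1, 3, 3]
Counts: [0, 1, 1, 2, 1, 2, 1, 0, 0, 0]

Sorted: [1, 2, 3, 3, 4, 5, 5, 6]


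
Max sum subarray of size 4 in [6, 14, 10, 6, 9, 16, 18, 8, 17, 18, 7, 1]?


[0:4]: 36
[1:5]: 39
[2:6]: 41
[3:7]: 49
[4:8]: 51
[5:9]: 59
[6:10]: 61
[7:11]: 50
[8:12]: 43

Max: 61 at [6:10]


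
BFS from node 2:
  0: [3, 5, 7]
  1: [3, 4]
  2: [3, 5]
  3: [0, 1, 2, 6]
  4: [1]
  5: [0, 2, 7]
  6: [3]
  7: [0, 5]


Visit 2, enqueue [3, 5]
Visit 3, enqueue [0, 1, 6]
Visit 5, enqueue [7]
Visit 0, enqueue []
Visit 1, enqueue [4]
Visit 6, enqueue []
Visit 7, enqueue []
Visit 4, enqueue []

BFS order: [2, 3, 5, 0, 1, 6, 7, 4]


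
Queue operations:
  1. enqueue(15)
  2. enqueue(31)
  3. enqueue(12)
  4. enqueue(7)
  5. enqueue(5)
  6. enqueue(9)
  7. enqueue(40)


enqueue(15) -> [15]
enqueue(31) -> [15, 31]
enqueue(12) -> [15, 31, 12]
enqueue(7) -> [15, 31, 12, 7]
enqueue(5) -> [15, 31, 12, 7, 5]
enqueue(9) -> [15, 31, 12, 7, 5, 9]
enqueue(40) -> [15, 31, 12, 7, 5, 9, 40]

Final queue: [15, 31, 12, 7, 5, 9, 40]


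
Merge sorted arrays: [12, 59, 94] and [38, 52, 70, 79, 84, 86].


Take 12 from A
Take 38 from B
Take 52 from B
Take 59 from A
Take 70 from B
Take 79 from B
Take 84 from B
Take 86 from B

Merged: [12, 38, 52, 59, 70, 79, 84, 86, 94]


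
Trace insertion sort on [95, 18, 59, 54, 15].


Initial: [95, 18, 59, 54, 15]
Insert 18: [18, 95, 59, 54, 15]
Insert 59: [18, 59, 95, 54, 15]
Insert 54: [18, 54, 59, 95, 15]
Insert 15: [15, 18, 54, 59, 95]

Sorted: [15, 18, 54, 59, 95]


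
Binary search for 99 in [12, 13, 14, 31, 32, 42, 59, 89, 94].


Step 1: lo=0, hi=8, mid=4, val=32
Step 2: lo=5, hi=8, mid=6, val=59
Step 3: lo=7, hi=8, mid=7, val=89
Step 4: lo=8, hi=8, mid=8, val=94

Not found


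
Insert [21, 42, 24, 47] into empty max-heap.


Insert 21: [21]
Insert 42: [42, 21]
Insert 24: [42, 21, 24]
Insert 47: [47, 42, 24, 21]

Final heap: [47, 42, 24, 21]


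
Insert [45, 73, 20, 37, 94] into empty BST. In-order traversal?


Insert 45: root
Insert 73: R from 45
Insert 20: L from 45
Insert 37: L from 45 -> R from 20
Insert 94: R from 45 -> R from 73

In-order: [20, 37, 45, 73, 94]


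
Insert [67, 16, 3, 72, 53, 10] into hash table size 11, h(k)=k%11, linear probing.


Insert 67: h=1 -> slot 1
Insert 16: h=5 -> slot 5
Insert 3: h=3 -> slot 3
Insert 72: h=6 -> slot 6
Insert 53: h=9 -> slot 9
Insert 10: h=10 -> slot 10

Table: [None, 67, None, 3, None, 16, 72, None, None, 53, 10]


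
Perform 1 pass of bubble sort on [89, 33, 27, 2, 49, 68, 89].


Initial: [89, 33, 27, 2, 49, 68, 89]
Pass 1: [33, 27, 2, 49, 68, 89, 89] (5 swaps)

After 1 pass: [33, 27, 2, 49, 68, 89, 89]


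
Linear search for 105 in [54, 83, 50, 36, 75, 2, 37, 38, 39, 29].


i=0: 54!=105
i=1: 83!=105
i=2: 50!=105
i=3: 36!=105
i=4: 75!=105
i=5: 2!=105
i=6: 37!=105
i=7: 38!=105
i=8: 39!=105
i=9: 29!=105

Not found, 10 comps


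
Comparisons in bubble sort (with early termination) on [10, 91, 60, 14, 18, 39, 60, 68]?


Algorithm: bubble sort (with early termination)
Input: [10, 91, 60, 14, 18, 39, 60, 68]
Sorted: [10, 14, 18, 39, 60, 60, 68, 91]

18


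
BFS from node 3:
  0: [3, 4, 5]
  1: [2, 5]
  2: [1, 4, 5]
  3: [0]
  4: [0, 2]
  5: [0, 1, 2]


Visit 3, enqueue [0]
Visit 0, enqueue [4, 5]
Visit 4, enqueue [2]
Visit 5, enqueue [1]
Visit 2, enqueue []
Visit 1, enqueue []

BFS order: [3, 0, 4, 5, 2, 1]


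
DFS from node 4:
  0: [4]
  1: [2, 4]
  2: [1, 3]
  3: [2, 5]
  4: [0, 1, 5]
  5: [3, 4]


Visit 4, push [5, 1, 0]
Visit 0, push []
Visit 1, push [2]
Visit 2, push [3]
Visit 3, push [5]
Visit 5, push []

DFS order: [4, 0, 1, 2, 3, 5]


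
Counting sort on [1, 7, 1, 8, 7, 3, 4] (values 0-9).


Input: [1, 7, 1, 8, 7, 3, 4]
Counts: [0, 2, 0, 1, 1, 0, 0, 2, 1, 0]

Sorted: [1, 1, 3, 4, 7, 7, 8]


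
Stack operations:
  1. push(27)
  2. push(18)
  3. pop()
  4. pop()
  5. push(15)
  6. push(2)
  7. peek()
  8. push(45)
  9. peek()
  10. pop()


push(27) -> [27]
push(18) -> [27, 18]
pop()->18, [27]
pop()->27, []
push(15) -> [15]
push(2) -> [15, 2]
peek()->2
push(45) -> [15, 2, 45]
peek()->45
pop()->45, [15, 2]

Final stack: [15, 2]


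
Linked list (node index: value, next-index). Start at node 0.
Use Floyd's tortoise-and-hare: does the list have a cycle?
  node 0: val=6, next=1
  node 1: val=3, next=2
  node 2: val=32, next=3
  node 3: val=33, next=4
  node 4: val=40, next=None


Floyd's tortoise (slow, +1) and hare (fast, +2):
  init: slow=0, fast=0
  step 1: slow=1, fast=2
  step 2: slow=2, fast=4
  step 3: fast -> None, no cycle

Cycle: no


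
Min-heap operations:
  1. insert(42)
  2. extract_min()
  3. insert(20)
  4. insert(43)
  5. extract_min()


insert(42) -> [42]
extract_min()->42, []
insert(20) -> [20]
insert(43) -> [20, 43]
extract_min()->20, [43]

Final heap: [43]


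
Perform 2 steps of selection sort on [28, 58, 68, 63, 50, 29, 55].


Initial: [28, 58, 68, 63, 50, 29, 55]
Step 1: min=28 at 0
  Swap: [28, 58, 68, 63, 50, 29, 55]
Step 2: min=29 at 5
  Swap: [28, 29, 68, 63, 50, 58, 55]

After 2 steps: [28, 29, 68, 63, 50, 58, 55]


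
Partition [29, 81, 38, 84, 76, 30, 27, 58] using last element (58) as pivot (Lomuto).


Pivot: 58
  29 <= 58: advance i (no swap)
  38 <= 58: swap -> [29, 38, 81, 84, 76, 30, 27, 58]
  30 <= 58: swap -> [29, 38, 30, 84, 76, 81, 27, 58]
  27 <= 58: swap -> [29, 38, 30, 27, 76, 81, 84, 58]
Place pivot at 4: [29, 38, 30, 27, 58, 81, 84, 76]

Partitioned: [29, 38, 30, 27, 58, 81, 84, 76]


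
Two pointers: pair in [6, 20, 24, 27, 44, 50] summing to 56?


lo=0(6)+hi=5(50)=56

Yes: 6+50=56


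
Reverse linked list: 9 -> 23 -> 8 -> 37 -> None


Step 1: curr=9, set curr.next=prev(None) | reversed so far: 9
Step 2: curr=23, set curr.next=prev(9) | reversed so far: 23 -> 9
Step 3: curr=8, set curr.next=prev(23) | reversed so far: 8 -> 23 -> 9
Step 4: curr=37, set curr.next=prev(8) | reversed so far: 37 -> 8 -> 23 -> 9

37 -> 8 -> 23 -> 9 -> None


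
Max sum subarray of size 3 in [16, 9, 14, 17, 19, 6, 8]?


[0:3]: 39
[1:4]: 40
[2:5]: 50
[3:6]: 42
[4:7]: 33

Max: 50 at [2:5]


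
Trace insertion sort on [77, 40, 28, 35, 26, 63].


Initial: [77, 40, 28, 35, 26, 63]
Insert 40: [40, 77, 28, 35, 26, 63]
Insert 28: [28, 40, 77, 35, 26, 63]
Insert 35: [28, 35, 40, 77, 26, 63]
Insert 26: [26, 28, 35, 40, 77, 63]
Insert 63: [26, 28, 35, 40, 63, 77]

Sorted: [26, 28, 35, 40, 63, 77]


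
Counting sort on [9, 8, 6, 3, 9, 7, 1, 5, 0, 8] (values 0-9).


Input: [9, 8, 6, 3, 9, 7, 1, 5, 0, 8]
Counts: [1, 1, 0, 1, 0, 1, 1, 1, 2, 2]

Sorted: [0, 1, 3, 5, 6, 7, 8, 8, 9, 9]


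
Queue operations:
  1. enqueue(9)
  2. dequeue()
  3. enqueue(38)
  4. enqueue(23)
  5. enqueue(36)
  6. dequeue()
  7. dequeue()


enqueue(9) -> [9]
dequeue()->9, []
enqueue(38) -> [38]
enqueue(23) -> [38, 23]
enqueue(36) -> [38, 23, 36]
dequeue()->38, [23, 36]
dequeue()->23, [36]

Final queue: [36]


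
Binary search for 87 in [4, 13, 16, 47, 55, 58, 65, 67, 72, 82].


Step 1: lo=0, hi=9, mid=4, val=55
Step 2: lo=5, hi=9, mid=7, val=67
Step 3: lo=8, hi=9, mid=8, val=72
Step 4: lo=9, hi=9, mid=9, val=82

Not found


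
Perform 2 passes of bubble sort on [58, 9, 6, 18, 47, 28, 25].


Initial: [58, 9, 6, 18, 47, 28, 25]
Pass 1: [9, 6, 18, 47, 28, 25, 58] (6 swaps)
Pass 2: [6, 9, 18, 28, 25, 47, 58] (3 swaps)

After 2 passes: [6, 9, 18, 28, 25, 47, 58]


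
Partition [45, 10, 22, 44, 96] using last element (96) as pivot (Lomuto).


Pivot: 96
  45 <= 96: advance i (no swap)
  10 <= 96: advance i (no swap)
  22 <= 96: advance i (no swap)
  44 <= 96: advance i (no swap)
Place pivot at 4: [45, 10, 22, 44, 96]

Partitioned: [45, 10, 22, 44, 96]


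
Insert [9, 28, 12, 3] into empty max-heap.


Insert 9: [9]
Insert 28: [28, 9]
Insert 12: [28, 9, 12]
Insert 3: [28, 9, 12, 3]

Final heap: [28, 9, 12, 3]


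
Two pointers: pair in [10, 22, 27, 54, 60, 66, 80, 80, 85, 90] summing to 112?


lo=0(10)+hi=9(90)=100
lo=1(22)+hi=9(90)=112

Yes: 22+90=112


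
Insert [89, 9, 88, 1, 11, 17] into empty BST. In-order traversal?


Insert 89: root
Insert 9: L from 89
Insert 88: L from 89 -> R from 9
Insert 1: L from 89 -> L from 9
Insert 11: L from 89 -> R from 9 -> L from 88
Insert 17: L from 89 -> R from 9 -> L from 88 -> R from 11

In-order: [1, 9, 11, 17, 88, 89]


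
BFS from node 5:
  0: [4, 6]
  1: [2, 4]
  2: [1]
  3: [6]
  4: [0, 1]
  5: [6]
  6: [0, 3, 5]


Visit 5, enqueue [6]
Visit 6, enqueue [0, 3]
Visit 0, enqueue [4]
Visit 3, enqueue []
Visit 4, enqueue [1]
Visit 1, enqueue [2]
Visit 2, enqueue []

BFS order: [5, 6, 0, 3, 4, 1, 2]


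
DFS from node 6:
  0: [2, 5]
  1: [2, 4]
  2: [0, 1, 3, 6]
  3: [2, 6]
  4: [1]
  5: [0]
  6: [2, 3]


Visit 6, push [3, 2]
Visit 2, push [3, 1, 0]
Visit 0, push [5]
Visit 5, push []
Visit 1, push [4]
Visit 4, push []
Visit 3, push []

DFS order: [6, 2, 0, 5, 1, 4, 3]


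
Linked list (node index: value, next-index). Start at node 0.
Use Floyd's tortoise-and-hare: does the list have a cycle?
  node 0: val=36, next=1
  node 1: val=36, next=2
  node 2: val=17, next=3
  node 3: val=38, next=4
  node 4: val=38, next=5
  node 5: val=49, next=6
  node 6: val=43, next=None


Floyd's tortoise (slow, +1) and hare (fast, +2):
  init: slow=0, fast=0
  step 1: slow=1, fast=2
  step 2: slow=2, fast=4
  step 3: slow=3, fast=6
  step 4: fast -> None, no cycle

Cycle: no


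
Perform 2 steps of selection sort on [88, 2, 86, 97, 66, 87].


Initial: [88, 2, 86, 97, 66, 87]
Step 1: min=2 at 1
  Swap: [2, 88, 86, 97, 66, 87]
Step 2: min=66 at 4
  Swap: [2, 66, 86, 97, 88, 87]

After 2 steps: [2, 66, 86, 97, 88, 87]


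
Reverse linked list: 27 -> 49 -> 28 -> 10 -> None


Step 1: curr=27, set curr.next=prev(None) | reversed so far: 27
Step 2: curr=49, set curr.next=prev(27) | reversed so far: 49 -> 27
Step 3: curr=28, set curr.next=prev(49) | reversed so far: 28 -> 49 -> 27
Step 4: curr=10, set curr.next=prev(28) | reversed so far: 10 -> 28 -> 49 -> 27

10 -> 28 -> 49 -> 27 -> None


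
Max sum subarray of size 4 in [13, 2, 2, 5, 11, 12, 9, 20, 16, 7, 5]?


[0:4]: 22
[1:5]: 20
[2:6]: 30
[3:7]: 37
[4:8]: 52
[5:9]: 57
[6:10]: 52
[7:11]: 48

Max: 57 at [5:9]


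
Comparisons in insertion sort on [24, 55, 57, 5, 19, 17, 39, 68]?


Algorithm: insertion sort
Input: [24, 55, 57, 5, 19, 17, 39, 68]
Sorted: [5, 17, 19, 24, 39, 55, 57, 68]

18


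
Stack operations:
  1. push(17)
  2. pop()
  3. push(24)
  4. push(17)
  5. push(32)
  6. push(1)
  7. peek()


push(17) -> [17]
pop()->17, []
push(24) -> [24]
push(17) -> [24, 17]
push(32) -> [24, 17, 32]
push(1) -> [24, 17, 32, 1]
peek()->1

Final stack: [24, 17, 32, 1]


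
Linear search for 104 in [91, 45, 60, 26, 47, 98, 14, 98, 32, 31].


i=0: 91!=104
i=1: 45!=104
i=2: 60!=104
i=3: 26!=104
i=4: 47!=104
i=5: 98!=104
i=6: 14!=104
i=7: 98!=104
i=8: 32!=104
i=9: 31!=104

Not found, 10 comps


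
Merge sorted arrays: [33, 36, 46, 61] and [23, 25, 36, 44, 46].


Take 23 from B
Take 25 from B
Take 33 from A
Take 36 from A
Take 36 from B
Take 44 from B
Take 46 from A
Take 46 from B

Merged: [23, 25, 33, 36, 36, 44, 46, 46, 61]


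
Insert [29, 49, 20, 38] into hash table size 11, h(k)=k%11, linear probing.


Insert 29: h=7 -> slot 7
Insert 49: h=5 -> slot 5
Insert 20: h=9 -> slot 9
Insert 38: h=5, 1 probes -> slot 6

Table: [None, None, None, None, None, 49, 38, 29, None, 20, None]


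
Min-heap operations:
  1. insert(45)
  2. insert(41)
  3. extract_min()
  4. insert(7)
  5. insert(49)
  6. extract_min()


insert(45) -> [45]
insert(41) -> [41, 45]
extract_min()->41, [45]
insert(7) -> [7, 45]
insert(49) -> [7, 45, 49]
extract_min()->7, [45, 49]

Final heap: [45, 49]


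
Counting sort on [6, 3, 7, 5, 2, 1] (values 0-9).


Input: [6, 3, 7, 5, 2, 1]
Counts: [0, 1, 1, 1, 0, 1, 1, 1, 0, 0]

Sorted: [1, 2, 3, 5, 6, 7]


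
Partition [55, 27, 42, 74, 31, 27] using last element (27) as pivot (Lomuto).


Pivot: 27
  27 <= 27: swap -> [27, 55, 42, 74, 31, 27]
Place pivot at 1: [27, 27, 42, 74, 31, 55]

Partitioned: [27, 27, 42, 74, 31, 55]


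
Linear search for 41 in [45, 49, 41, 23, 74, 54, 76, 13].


i=0: 45!=41
i=1: 49!=41
i=2: 41==41 found!

Found at 2, 3 comps


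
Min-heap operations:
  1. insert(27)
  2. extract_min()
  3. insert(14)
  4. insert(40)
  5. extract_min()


insert(27) -> [27]
extract_min()->27, []
insert(14) -> [14]
insert(40) -> [14, 40]
extract_min()->14, [40]

Final heap: [40]


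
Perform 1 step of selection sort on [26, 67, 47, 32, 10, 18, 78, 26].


Initial: [26, 67, 47, 32, 10, 18, 78, 26]
Step 1: min=10 at 4
  Swap: [10, 67, 47, 32, 26, 18, 78, 26]

After 1 step: [10, 67, 47, 32, 26, 18, 78, 26]


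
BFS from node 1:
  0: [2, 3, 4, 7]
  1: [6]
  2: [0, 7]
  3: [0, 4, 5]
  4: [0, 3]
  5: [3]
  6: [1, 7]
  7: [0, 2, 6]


Visit 1, enqueue [6]
Visit 6, enqueue [7]
Visit 7, enqueue [0, 2]
Visit 0, enqueue [3, 4]
Visit 2, enqueue []
Visit 3, enqueue [5]
Visit 4, enqueue []
Visit 5, enqueue []

BFS order: [1, 6, 7, 0, 2, 3, 4, 5]


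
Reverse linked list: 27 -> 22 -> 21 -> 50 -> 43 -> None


Step 1: curr=27, set curr.next=prev(None) | reversed so far: 27
Step 2: curr=22, set curr.next=prev(27) | reversed so far: 22 -> 27
Step 3: curr=21, set curr.next=prev(22) | reversed so far: 21 -> 22 -> 27
Step 4: curr=50, set curr.next=prev(21) | reversed so far: 50 -> 21 -> 22 -> 27
Step 5: curr=43, set curr.next=prev(50) | reversed so far: 43 -> 50 -> 21 -> 22 -> 27

43 -> 50 -> 21 -> 22 -> 27 -> None


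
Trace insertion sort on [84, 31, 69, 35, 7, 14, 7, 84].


Initial: [84, 31, 69, 35, 7, 14, 7, 84]
Insert 31: [31, 84, 69, 35, 7, 14, 7, 84]
Insert 69: [31, 69, 84, 35, 7, 14, 7, 84]
Insert 35: [31, 35, 69, 84, 7, 14, 7, 84]
Insert 7: [7, 31, 35, 69, 84, 14, 7, 84]
Insert 14: [7, 14, 31, 35, 69, 84, 7, 84]
Insert 7: [7, 7, 14, 31, 35, 69, 84, 84]
Insert 84: [7, 7, 14, 31, 35, 69, 84, 84]

Sorted: [7, 7, 14, 31, 35, 69, 84, 84]


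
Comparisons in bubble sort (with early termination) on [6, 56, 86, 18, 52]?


Algorithm: bubble sort (with early termination)
Input: [6, 56, 86, 18, 52]
Sorted: [6, 18, 52, 56, 86]

9


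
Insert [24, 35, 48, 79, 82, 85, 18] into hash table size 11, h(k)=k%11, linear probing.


Insert 24: h=2 -> slot 2
Insert 35: h=2, 1 probes -> slot 3
Insert 48: h=4 -> slot 4
Insert 79: h=2, 3 probes -> slot 5
Insert 82: h=5, 1 probes -> slot 6
Insert 85: h=8 -> slot 8
Insert 18: h=7 -> slot 7

Table: [None, None, 24, 35, 48, 79, 82, 18, 85, None, None]


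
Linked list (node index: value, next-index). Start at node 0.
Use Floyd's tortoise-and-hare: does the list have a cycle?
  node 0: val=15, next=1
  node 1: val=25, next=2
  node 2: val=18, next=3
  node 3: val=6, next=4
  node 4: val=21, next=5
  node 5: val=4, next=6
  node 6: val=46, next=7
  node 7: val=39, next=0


Floyd's tortoise (slow, +1) and hare (fast, +2):
  init: slow=0, fast=0
  step 1: slow=1, fast=2
  step 2: slow=2, fast=4
  step 3: slow=3, fast=6
  step 4: slow=4, fast=0
  step 5: slow=5, fast=2
  step 6: slow=6, fast=4
  step 7: slow=7, fast=6
  step 8: slow=0, fast=0
  slow == fast at node 0: cycle detected

Cycle: yes


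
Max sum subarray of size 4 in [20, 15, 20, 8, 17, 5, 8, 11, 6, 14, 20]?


[0:4]: 63
[1:5]: 60
[2:6]: 50
[3:7]: 38
[4:8]: 41
[5:9]: 30
[6:10]: 39
[7:11]: 51

Max: 63 at [0:4]


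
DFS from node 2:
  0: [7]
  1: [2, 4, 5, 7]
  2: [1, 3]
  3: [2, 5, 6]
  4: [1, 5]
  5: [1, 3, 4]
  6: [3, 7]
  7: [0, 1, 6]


Visit 2, push [3, 1]
Visit 1, push [7, 5, 4]
Visit 4, push [5]
Visit 5, push [3]
Visit 3, push [6]
Visit 6, push [7]
Visit 7, push [0]
Visit 0, push []

DFS order: [2, 1, 4, 5, 3, 6, 7, 0]


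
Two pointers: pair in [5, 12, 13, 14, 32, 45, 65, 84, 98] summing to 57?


lo=0(5)+hi=8(98)=103
lo=0(5)+hi=7(84)=89
lo=0(5)+hi=6(65)=70
lo=0(5)+hi=5(45)=50
lo=1(12)+hi=5(45)=57

Yes: 12+45=57


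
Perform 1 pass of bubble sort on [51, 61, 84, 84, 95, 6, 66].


Initial: [51, 61, 84, 84, 95, 6, 66]
Pass 1: [51, 61, 84, 84, 6, 66, 95] (2 swaps)

After 1 pass: [51, 61, 84, 84, 6, 66, 95]


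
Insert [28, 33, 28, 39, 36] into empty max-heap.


Insert 28: [28]
Insert 33: [33, 28]
Insert 28: [33, 28, 28]
Insert 39: [39, 33, 28, 28]
Insert 36: [39, 36, 28, 28, 33]

Final heap: [39, 36, 28, 28, 33]


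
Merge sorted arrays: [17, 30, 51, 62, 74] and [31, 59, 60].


Take 17 from A
Take 30 from A
Take 31 from B
Take 51 from A
Take 59 from B
Take 60 from B

Merged: [17, 30, 31, 51, 59, 60, 62, 74]


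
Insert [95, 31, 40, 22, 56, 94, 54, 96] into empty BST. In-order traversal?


Insert 95: root
Insert 31: L from 95
Insert 40: L from 95 -> R from 31
Insert 22: L from 95 -> L from 31
Insert 56: L from 95 -> R from 31 -> R from 40
Insert 94: L from 95 -> R from 31 -> R from 40 -> R from 56
Insert 54: L from 95 -> R from 31 -> R from 40 -> L from 56
Insert 96: R from 95

In-order: [22, 31, 40, 54, 56, 94, 95, 96]


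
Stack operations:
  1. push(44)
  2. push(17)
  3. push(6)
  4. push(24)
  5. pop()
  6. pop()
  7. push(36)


push(44) -> [44]
push(17) -> [44, 17]
push(6) -> [44, 17, 6]
push(24) -> [44, 17, 6, 24]
pop()->24, [44, 17, 6]
pop()->6, [44, 17]
push(36) -> [44, 17, 36]

Final stack: [44, 17, 36]


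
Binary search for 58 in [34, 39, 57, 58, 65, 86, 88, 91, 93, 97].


Step 1: lo=0, hi=9, mid=4, val=65
Step 2: lo=0, hi=3, mid=1, val=39
Step 3: lo=2, hi=3, mid=2, val=57
Step 4: lo=3, hi=3, mid=3, val=58

Found at index 3


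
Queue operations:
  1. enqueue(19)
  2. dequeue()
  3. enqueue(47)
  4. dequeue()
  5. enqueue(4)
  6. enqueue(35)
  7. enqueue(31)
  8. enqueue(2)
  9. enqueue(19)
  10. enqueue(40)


enqueue(19) -> [19]
dequeue()->19, []
enqueue(47) -> [47]
dequeue()->47, []
enqueue(4) -> [4]
enqueue(35) -> [4, 35]
enqueue(31) -> [4, 35, 31]
enqueue(2) -> [4, 35, 31, 2]
enqueue(19) -> [4, 35, 31, 2, 19]
enqueue(40) -> [4, 35, 31, 2, 19, 40]

Final queue: [4, 35, 31, 2, 19, 40]


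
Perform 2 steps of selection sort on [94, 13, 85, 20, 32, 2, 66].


Initial: [94, 13, 85, 20, 32, 2, 66]
Step 1: min=2 at 5
  Swap: [2, 13, 85, 20, 32, 94, 66]
Step 2: min=13 at 1
  Swap: [2, 13, 85, 20, 32, 94, 66]

After 2 steps: [2, 13, 85, 20, 32, 94, 66]


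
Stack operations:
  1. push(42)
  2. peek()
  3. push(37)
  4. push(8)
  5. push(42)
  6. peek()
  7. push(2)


push(42) -> [42]
peek()->42
push(37) -> [42, 37]
push(8) -> [42, 37, 8]
push(42) -> [42, 37, 8, 42]
peek()->42
push(2) -> [42, 37, 8, 42, 2]

Final stack: [42, 37, 8, 42, 2]


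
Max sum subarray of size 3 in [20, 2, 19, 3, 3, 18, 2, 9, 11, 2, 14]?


[0:3]: 41
[1:4]: 24
[2:5]: 25
[3:6]: 24
[4:7]: 23
[5:8]: 29
[6:9]: 22
[7:10]: 22
[8:11]: 27

Max: 41 at [0:3]


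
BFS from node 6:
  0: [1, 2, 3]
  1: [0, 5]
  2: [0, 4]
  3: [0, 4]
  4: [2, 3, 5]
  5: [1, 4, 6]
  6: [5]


Visit 6, enqueue [5]
Visit 5, enqueue [1, 4]
Visit 1, enqueue [0]
Visit 4, enqueue [2, 3]
Visit 0, enqueue []
Visit 2, enqueue []
Visit 3, enqueue []

BFS order: [6, 5, 1, 4, 0, 2, 3]


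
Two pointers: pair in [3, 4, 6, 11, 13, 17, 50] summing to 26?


lo=0(3)+hi=6(50)=53
lo=0(3)+hi=5(17)=20
lo=1(4)+hi=5(17)=21
lo=2(6)+hi=5(17)=23
lo=3(11)+hi=5(17)=28
lo=3(11)+hi=4(13)=24

No pair found


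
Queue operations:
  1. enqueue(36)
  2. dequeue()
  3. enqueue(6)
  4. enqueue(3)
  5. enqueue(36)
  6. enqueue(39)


enqueue(36) -> [36]
dequeue()->36, []
enqueue(6) -> [6]
enqueue(3) -> [6, 3]
enqueue(36) -> [6, 3, 36]
enqueue(39) -> [6, 3, 36, 39]

Final queue: [6, 3, 36, 39]


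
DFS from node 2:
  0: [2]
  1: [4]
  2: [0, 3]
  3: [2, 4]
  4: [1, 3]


Visit 2, push [3, 0]
Visit 0, push []
Visit 3, push [4]
Visit 4, push [1]
Visit 1, push []

DFS order: [2, 0, 3, 4, 1]


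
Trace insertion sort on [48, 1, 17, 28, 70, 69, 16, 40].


Initial: [48, 1, 17, 28, 70, 69, 16, 40]
Insert 1: [1, 48, 17, 28, 70, 69, 16, 40]
Insert 17: [1, 17, 48, 28, 70, 69, 16, 40]
Insert 28: [1, 17, 28, 48, 70, 69, 16, 40]
Insert 70: [1, 17, 28, 48, 70, 69, 16, 40]
Insert 69: [1, 17, 28, 48, 69, 70, 16, 40]
Insert 16: [1, 16, 17, 28, 48, 69, 70, 40]
Insert 40: [1, 16, 17, 28, 40, 48, 69, 70]

Sorted: [1, 16, 17, 28, 40, 48, 69, 70]


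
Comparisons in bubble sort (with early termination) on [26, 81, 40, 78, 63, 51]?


Algorithm: bubble sort (with early termination)
Input: [26, 81, 40, 78, 63, 51]
Sorted: [26, 40, 51, 63, 78, 81]

14


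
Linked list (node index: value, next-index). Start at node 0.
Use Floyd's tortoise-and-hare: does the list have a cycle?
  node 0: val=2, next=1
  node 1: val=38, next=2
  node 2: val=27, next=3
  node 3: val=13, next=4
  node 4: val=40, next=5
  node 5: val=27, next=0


Floyd's tortoise (slow, +1) and hare (fast, +2):
  init: slow=0, fast=0
  step 1: slow=1, fast=2
  step 2: slow=2, fast=4
  step 3: slow=3, fast=0
  step 4: slow=4, fast=2
  step 5: slow=5, fast=4
  step 6: slow=0, fast=0
  slow == fast at node 0: cycle detected

Cycle: yes


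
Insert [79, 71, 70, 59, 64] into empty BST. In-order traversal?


Insert 79: root
Insert 71: L from 79
Insert 70: L from 79 -> L from 71
Insert 59: L from 79 -> L from 71 -> L from 70
Insert 64: L from 79 -> L from 71 -> L from 70 -> R from 59

In-order: [59, 64, 70, 71, 79]


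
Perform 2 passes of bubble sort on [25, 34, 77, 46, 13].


Initial: [25, 34, 77, 46, 13]
Pass 1: [25, 34, 46, 13, 77] (2 swaps)
Pass 2: [25, 34, 13, 46, 77] (1 swaps)

After 2 passes: [25, 34, 13, 46, 77]


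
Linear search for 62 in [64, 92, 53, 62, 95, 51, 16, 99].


i=0: 64!=62
i=1: 92!=62
i=2: 53!=62
i=3: 62==62 found!

Found at 3, 4 comps


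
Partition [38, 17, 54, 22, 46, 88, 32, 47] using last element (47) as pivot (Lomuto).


Pivot: 47
  38 <= 47: advance i (no swap)
  17 <= 47: advance i (no swap)
  22 <= 47: swap -> [38, 17, 22, 54, 46, 88, 32, 47]
  46 <= 47: swap -> [38, 17, 22, 46, 54, 88, 32, 47]
  32 <= 47: swap -> [38, 17, 22, 46, 32, 88, 54, 47]
Place pivot at 5: [38, 17, 22, 46, 32, 47, 54, 88]

Partitioned: [38, 17, 22, 46, 32, 47, 54, 88]


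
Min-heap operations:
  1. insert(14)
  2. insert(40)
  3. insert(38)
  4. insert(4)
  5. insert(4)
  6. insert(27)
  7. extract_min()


insert(14) -> [14]
insert(40) -> [14, 40]
insert(38) -> [14, 40, 38]
insert(4) -> [4, 14, 38, 40]
insert(4) -> [4, 4, 38, 40, 14]
insert(27) -> [4, 4, 27, 40, 14, 38]
extract_min()->4, [4, 14, 27, 40, 38]

Final heap: [4, 14, 27, 40, 38]


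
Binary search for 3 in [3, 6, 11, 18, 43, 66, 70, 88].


Step 1: lo=0, hi=7, mid=3, val=18
Step 2: lo=0, hi=2, mid=1, val=6
Step 3: lo=0, hi=0, mid=0, val=3

Found at index 0


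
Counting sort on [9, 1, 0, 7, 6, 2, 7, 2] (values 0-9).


Input: [9, 1, 0, 7, 6, 2, 7, 2]
Counts: [1, 1, 2, 0, 0, 0, 1, 2, 0, 1]

Sorted: [0, 1, 2, 2, 6, 7, 7, 9]


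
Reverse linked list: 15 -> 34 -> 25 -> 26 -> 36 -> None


Step 1: curr=15, set curr.next=prev(None) | reversed so far: 15
Step 2: curr=34, set curr.next=prev(15) | reversed so far: 34 -> 15
Step 3: curr=25, set curr.next=prev(34) | reversed so far: 25 -> 34 -> 15
Step 4: curr=26, set curr.next=prev(25) | reversed so far: 26 -> 25 -> 34 -> 15
Step 5: curr=36, set curr.next=prev(26) | reversed so far: 36 -> 26 -> 25 -> 34 -> 15

36 -> 26 -> 25 -> 34 -> 15 -> None


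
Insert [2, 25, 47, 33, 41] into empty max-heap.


Insert 2: [2]
Insert 25: [25, 2]
Insert 47: [47, 2, 25]
Insert 33: [47, 33, 25, 2]
Insert 41: [47, 41, 25, 2, 33]

Final heap: [47, 41, 25, 2, 33]


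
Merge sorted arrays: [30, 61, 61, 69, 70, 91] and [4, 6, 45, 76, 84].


Take 4 from B
Take 6 from B
Take 30 from A
Take 45 from B
Take 61 from A
Take 61 from A
Take 69 from A
Take 70 from A
Take 76 from B
Take 84 from B

Merged: [4, 6, 30, 45, 61, 61, 69, 70, 76, 84, 91]


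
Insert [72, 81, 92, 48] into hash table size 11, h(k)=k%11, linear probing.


Insert 72: h=6 -> slot 6
Insert 81: h=4 -> slot 4
Insert 92: h=4, 1 probes -> slot 5
Insert 48: h=4, 3 probes -> slot 7

Table: [None, None, None, None, 81, 92, 72, 48, None, None, None]


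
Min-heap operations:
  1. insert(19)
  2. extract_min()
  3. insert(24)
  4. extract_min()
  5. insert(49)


insert(19) -> [19]
extract_min()->19, []
insert(24) -> [24]
extract_min()->24, []
insert(49) -> [49]

Final heap: [49]


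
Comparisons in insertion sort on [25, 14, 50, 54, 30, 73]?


Algorithm: insertion sort
Input: [25, 14, 50, 54, 30, 73]
Sorted: [14, 25, 30, 50, 54, 73]

7


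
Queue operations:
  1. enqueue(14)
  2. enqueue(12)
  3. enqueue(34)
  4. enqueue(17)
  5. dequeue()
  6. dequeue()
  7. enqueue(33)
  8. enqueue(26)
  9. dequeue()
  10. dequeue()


enqueue(14) -> [14]
enqueue(12) -> [14, 12]
enqueue(34) -> [14, 12, 34]
enqueue(17) -> [14, 12, 34, 17]
dequeue()->14, [12, 34, 17]
dequeue()->12, [34, 17]
enqueue(33) -> [34, 17, 33]
enqueue(26) -> [34, 17, 33, 26]
dequeue()->34, [17, 33, 26]
dequeue()->17, [33, 26]

Final queue: [33, 26]


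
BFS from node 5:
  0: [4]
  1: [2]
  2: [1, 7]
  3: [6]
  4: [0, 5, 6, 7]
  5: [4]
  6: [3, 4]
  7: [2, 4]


Visit 5, enqueue [4]
Visit 4, enqueue [0, 6, 7]
Visit 0, enqueue []
Visit 6, enqueue [3]
Visit 7, enqueue [2]
Visit 3, enqueue []
Visit 2, enqueue [1]
Visit 1, enqueue []

BFS order: [5, 4, 0, 6, 7, 3, 2, 1]


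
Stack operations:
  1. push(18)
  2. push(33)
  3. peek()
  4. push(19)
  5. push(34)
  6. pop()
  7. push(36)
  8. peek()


push(18) -> [18]
push(33) -> [18, 33]
peek()->33
push(19) -> [18, 33, 19]
push(34) -> [18, 33, 19, 34]
pop()->34, [18, 33, 19]
push(36) -> [18, 33, 19, 36]
peek()->36

Final stack: [18, 33, 19, 36]


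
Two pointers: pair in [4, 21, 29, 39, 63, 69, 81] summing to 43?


lo=0(4)+hi=6(81)=85
lo=0(4)+hi=5(69)=73
lo=0(4)+hi=4(63)=67
lo=0(4)+hi=3(39)=43

Yes: 4+39=43


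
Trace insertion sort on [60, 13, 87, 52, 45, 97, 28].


Initial: [60, 13, 87, 52, 45, 97, 28]
Insert 13: [13, 60, 87, 52, 45, 97, 28]
Insert 87: [13, 60, 87, 52, 45, 97, 28]
Insert 52: [13, 52, 60, 87, 45, 97, 28]
Insert 45: [13, 45, 52, 60, 87, 97, 28]
Insert 97: [13, 45, 52, 60, 87, 97, 28]
Insert 28: [13, 28, 45, 52, 60, 87, 97]

Sorted: [13, 28, 45, 52, 60, 87, 97]


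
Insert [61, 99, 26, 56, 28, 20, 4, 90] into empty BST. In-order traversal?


Insert 61: root
Insert 99: R from 61
Insert 26: L from 61
Insert 56: L from 61 -> R from 26
Insert 28: L from 61 -> R from 26 -> L from 56
Insert 20: L from 61 -> L from 26
Insert 4: L from 61 -> L from 26 -> L from 20
Insert 90: R from 61 -> L from 99

In-order: [4, 20, 26, 28, 56, 61, 90, 99]


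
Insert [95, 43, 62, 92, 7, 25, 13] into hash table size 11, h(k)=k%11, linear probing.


Insert 95: h=7 -> slot 7
Insert 43: h=10 -> slot 10
Insert 62: h=7, 1 probes -> slot 8
Insert 92: h=4 -> slot 4
Insert 7: h=7, 2 probes -> slot 9
Insert 25: h=3 -> slot 3
Insert 13: h=2 -> slot 2

Table: [None, None, 13, 25, 92, None, None, 95, 62, 7, 43]


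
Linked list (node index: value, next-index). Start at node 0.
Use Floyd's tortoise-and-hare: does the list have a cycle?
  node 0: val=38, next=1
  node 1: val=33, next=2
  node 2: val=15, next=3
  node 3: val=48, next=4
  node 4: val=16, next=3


Floyd's tortoise (slow, +1) and hare (fast, +2):
  init: slow=0, fast=0
  step 1: slow=1, fast=2
  step 2: slow=2, fast=4
  step 3: slow=3, fast=4
  step 4: slow=4, fast=4
  slow == fast at node 4: cycle detected

Cycle: yes


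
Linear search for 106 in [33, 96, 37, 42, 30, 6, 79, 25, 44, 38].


i=0: 33!=106
i=1: 96!=106
i=2: 37!=106
i=3: 42!=106
i=4: 30!=106
i=5: 6!=106
i=6: 79!=106
i=7: 25!=106
i=8: 44!=106
i=9: 38!=106

Not found, 10 comps


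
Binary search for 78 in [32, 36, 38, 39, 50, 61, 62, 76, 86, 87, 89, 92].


Step 1: lo=0, hi=11, mid=5, val=61
Step 2: lo=6, hi=11, mid=8, val=86
Step 3: lo=6, hi=7, mid=6, val=62
Step 4: lo=7, hi=7, mid=7, val=76

Not found


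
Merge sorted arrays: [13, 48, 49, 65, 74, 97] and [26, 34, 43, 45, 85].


Take 13 from A
Take 26 from B
Take 34 from B
Take 43 from B
Take 45 from B
Take 48 from A
Take 49 from A
Take 65 from A
Take 74 from A
Take 85 from B

Merged: [13, 26, 34, 43, 45, 48, 49, 65, 74, 85, 97]


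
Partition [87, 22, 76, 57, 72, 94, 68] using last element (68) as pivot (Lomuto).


Pivot: 68
  22 <= 68: swap -> [22, 87, 76, 57, 72, 94, 68]
  57 <= 68: swap -> [22, 57, 76, 87, 72, 94, 68]
Place pivot at 2: [22, 57, 68, 87, 72, 94, 76]

Partitioned: [22, 57, 68, 87, 72, 94, 76]


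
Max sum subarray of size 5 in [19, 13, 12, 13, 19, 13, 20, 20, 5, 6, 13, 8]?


[0:5]: 76
[1:6]: 70
[2:7]: 77
[3:8]: 85
[4:9]: 77
[5:10]: 64
[6:11]: 64
[7:12]: 52

Max: 85 at [3:8]


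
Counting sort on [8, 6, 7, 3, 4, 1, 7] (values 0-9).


Input: [8, 6, 7, 3, 4, 1, 7]
Counts: [0, 1, 0, 1, 1, 0, 1, 2, 1, 0]

Sorted: [1, 3, 4, 6, 7, 7, 8]


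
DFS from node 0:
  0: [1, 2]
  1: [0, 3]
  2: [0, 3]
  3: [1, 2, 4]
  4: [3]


Visit 0, push [2, 1]
Visit 1, push [3]
Visit 3, push [4, 2]
Visit 2, push []
Visit 4, push []

DFS order: [0, 1, 3, 2, 4]


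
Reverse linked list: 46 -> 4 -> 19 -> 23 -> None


Step 1: curr=46, set curr.next=prev(None) | reversed so far: 46
Step 2: curr=4, set curr.next=prev(46) | reversed so far: 4 -> 46
Step 3: curr=19, set curr.next=prev(4) | reversed so far: 19 -> 4 -> 46
Step 4: curr=23, set curr.next=prev(19) | reversed so far: 23 -> 19 -> 4 -> 46

23 -> 19 -> 4 -> 46 -> None


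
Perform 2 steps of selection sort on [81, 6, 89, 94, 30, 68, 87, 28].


Initial: [81, 6, 89, 94, 30, 68, 87, 28]
Step 1: min=6 at 1
  Swap: [6, 81, 89, 94, 30, 68, 87, 28]
Step 2: min=28 at 7
  Swap: [6, 28, 89, 94, 30, 68, 87, 81]

After 2 steps: [6, 28, 89, 94, 30, 68, 87, 81]


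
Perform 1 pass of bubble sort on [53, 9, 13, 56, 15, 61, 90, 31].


Initial: [53, 9, 13, 56, 15, 61, 90, 31]
Pass 1: [9, 13, 53, 15, 56, 61, 31, 90] (4 swaps)

After 1 pass: [9, 13, 53, 15, 56, 61, 31, 90]


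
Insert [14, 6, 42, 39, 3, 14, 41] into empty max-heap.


Insert 14: [14]
Insert 6: [14, 6]
Insert 42: [42, 6, 14]
Insert 39: [42, 39, 14, 6]
Insert 3: [42, 39, 14, 6, 3]
Insert 14: [42, 39, 14, 6, 3, 14]
Insert 41: [42, 39, 41, 6, 3, 14, 14]

Final heap: [42, 39, 41, 6, 3, 14, 14]


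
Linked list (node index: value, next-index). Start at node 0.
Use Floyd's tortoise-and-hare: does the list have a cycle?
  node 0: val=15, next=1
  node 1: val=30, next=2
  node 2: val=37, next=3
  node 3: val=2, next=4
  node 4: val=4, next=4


Floyd's tortoise (slow, +1) and hare (fast, +2):
  init: slow=0, fast=0
  step 1: slow=1, fast=2
  step 2: slow=2, fast=4
  step 3: slow=3, fast=4
  step 4: slow=4, fast=4
  slow == fast at node 4: cycle detected

Cycle: yes


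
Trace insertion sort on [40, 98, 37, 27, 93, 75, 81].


Initial: [40, 98, 37, 27, 93, 75, 81]
Insert 98: [40, 98, 37, 27, 93, 75, 81]
Insert 37: [37, 40, 98, 27, 93, 75, 81]
Insert 27: [27, 37, 40, 98, 93, 75, 81]
Insert 93: [27, 37, 40, 93, 98, 75, 81]
Insert 75: [27, 37, 40, 75, 93, 98, 81]
Insert 81: [27, 37, 40, 75, 81, 93, 98]

Sorted: [27, 37, 40, 75, 81, 93, 98]


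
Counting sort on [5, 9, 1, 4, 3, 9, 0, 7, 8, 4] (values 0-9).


Input: [5, 9, 1, 4, 3, 9, 0, 7, 8, 4]
Counts: [1, 1, 0, 1, 2, 1, 0, 1, 1, 2]

Sorted: [0, 1, 3, 4, 4, 5, 7, 8, 9, 9]


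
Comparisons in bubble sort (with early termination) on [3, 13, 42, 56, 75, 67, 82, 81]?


Algorithm: bubble sort (with early termination)
Input: [3, 13, 42, 56, 75, 67, 82, 81]
Sorted: [3, 13, 42, 56, 67, 75, 81, 82]

13


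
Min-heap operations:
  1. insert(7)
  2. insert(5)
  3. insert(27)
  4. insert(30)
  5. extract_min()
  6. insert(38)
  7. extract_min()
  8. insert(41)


insert(7) -> [7]
insert(5) -> [5, 7]
insert(27) -> [5, 7, 27]
insert(30) -> [5, 7, 27, 30]
extract_min()->5, [7, 30, 27]
insert(38) -> [7, 30, 27, 38]
extract_min()->7, [27, 30, 38]
insert(41) -> [27, 30, 38, 41]

Final heap: [27, 30, 38, 41]


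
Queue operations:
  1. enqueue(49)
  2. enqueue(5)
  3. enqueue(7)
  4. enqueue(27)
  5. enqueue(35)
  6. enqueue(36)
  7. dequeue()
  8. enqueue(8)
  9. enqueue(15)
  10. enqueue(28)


enqueue(49) -> [49]
enqueue(5) -> [49, 5]
enqueue(7) -> [49, 5, 7]
enqueue(27) -> [49, 5, 7, 27]
enqueue(35) -> [49, 5, 7, 27, 35]
enqueue(36) -> [49, 5, 7, 27, 35, 36]
dequeue()->49, [5, 7, 27, 35, 36]
enqueue(8) -> [5, 7, 27, 35, 36, 8]
enqueue(15) -> [5, 7, 27, 35, 36, 8, 15]
enqueue(28) -> [5, 7, 27, 35, 36, 8, 15, 28]

Final queue: [5, 7, 27, 35, 36, 8, 15, 28]
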